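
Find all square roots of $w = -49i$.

|w| = 49, arg(w) = 270°
Root modulus = 49^(1/2) = 7
Root arguments: θ_k = (270° + 360°k)/2 for k = 0, 1, ..., 1
Roots: -7*sqrt(2)/2 + (7*sqrt(2)/2)i, 7*sqrt(2)/2 - (7*sqrt(2)/2)i


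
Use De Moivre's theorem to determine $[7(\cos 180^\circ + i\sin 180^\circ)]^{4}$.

By De Moivre: z^n = r^n(cos(nθ) + i sin(nθ))
= 7^4(cos(4*180°) + i sin(4*180°))
= 2401(cos 0° + i sin 0°)
= 2401


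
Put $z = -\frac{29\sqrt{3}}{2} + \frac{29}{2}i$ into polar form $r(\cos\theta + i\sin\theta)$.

r = |z| = sqrt(a^2 + b^2) = sqrt((-29*sqrt(3)/2)^2 + (29/2)^2) = sqrt(2523/4 + 841/4) = sqrt(841) = 29
θ = arctan(b/a) = arctan(14.5/-25.1147) (quadrant-adjusted) = 150°
z = 29(cos 150° + i sin 150°)


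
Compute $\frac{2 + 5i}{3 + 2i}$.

Multiply numerator and denominator by conjugate (3 - 2i):
= (2 + 5i)(3 - 2i) / (3^2 + 2^2)
= (16 + 11i) / 13
= 16/13 + (11/13)i


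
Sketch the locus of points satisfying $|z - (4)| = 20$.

|z - z0| = r describes a circle centered at z0 with radius r
Here z0 = 4 and r = 20
Locus: Circle centered at (4, 0) with radius 20


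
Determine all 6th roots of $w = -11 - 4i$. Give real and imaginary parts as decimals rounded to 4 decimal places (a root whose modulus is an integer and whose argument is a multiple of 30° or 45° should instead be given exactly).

|w| = sqrt(137) ≈ 11.704700, arg(w) ≈ 199.983107°
Root modulus = sqrt(137)^(1/6) ≈ 1.506815
Root arguments: θ_k = (arg(w) + 360°k)/6 for k = 0, 1, ..., 5
Compute each root as (root modulus)(cos θ_k + i sin θ_k) using full-precision intermediates, then round to 4 decimal places.
Roots: 1.2590 + 0.8279i, -0.0875 + 1.5043i, -1.3465 + 0.6763i, -1.2590 - 0.8279i, 0.0875 - 1.5043i, 1.3465 - 0.6763i


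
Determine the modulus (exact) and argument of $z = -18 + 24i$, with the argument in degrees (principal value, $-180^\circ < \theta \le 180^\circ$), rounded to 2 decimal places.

|z| = sqrt((-18)^2 + 24^2) = 30
arg(z) = arctan(b/a) = arctan(24/-18) (quadrant-adjusted) = 126.87°


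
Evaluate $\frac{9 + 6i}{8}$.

Divisor is real, so divide each part by 8:
= 9/8 + (3/4)i


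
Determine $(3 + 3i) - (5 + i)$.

(3 - 5) + (3 - 1)i = -2 + 2i


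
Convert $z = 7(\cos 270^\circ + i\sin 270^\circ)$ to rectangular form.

a = r cos θ = 7 * 0 = 0
b = r sin θ = 7 * -1 = -7
z = -7i


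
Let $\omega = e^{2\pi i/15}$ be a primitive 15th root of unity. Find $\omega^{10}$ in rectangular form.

ω^10 = e^(2πi·10/15) = e^(i·4π/3)
= cos(4π/3) + i sin(4π/3)
= -1/2 - (sqrt(3)/2)i


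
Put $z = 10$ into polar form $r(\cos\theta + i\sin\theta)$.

r = |z| = sqrt(a^2 + b^2) = sqrt((10)^2 + (0)^2) = sqrt(100 + 0) = sqrt(100) = 10
b = 0 and a > 0, so z lies on the positive real axis: θ = 0°
z = 10(cos 0° + i sin 0°)


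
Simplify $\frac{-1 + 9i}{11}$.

Divisor is real, so divide each part by 11:
= -1/11 + (9/11)i


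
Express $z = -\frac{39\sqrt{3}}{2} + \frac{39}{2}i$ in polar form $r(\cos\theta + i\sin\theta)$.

r = |z| = sqrt(a^2 + b^2) = sqrt((-39*sqrt(3)/2)^2 + (39/2)^2) = sqrt(4563/4 + 1521/4) = sqrt(1521) = 39
θ = arctan(b/a) = arctan(19.5/-33.775) (quadrant-adjusted) = 150°
z = 39(cos 150° + i sin 150°)


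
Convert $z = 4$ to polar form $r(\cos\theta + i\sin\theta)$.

r = |z| = sqrt(a^2 + b^2) = sqrt((4)^2 + (0)^2) = sqrt(16 + 0) = sqrt(16) = 4
b = 0 and a > 0, so z lies on the positive real axis: θ = 0°
z = 4(cos 0° + i sin 0°)


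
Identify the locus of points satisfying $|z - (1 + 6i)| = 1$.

|z - z0| = r describes a circle centered at z0 with radius r
Here z0 = 1 + 6i and r = 1
Locus: Circle centered at (1, 6) with radius 1


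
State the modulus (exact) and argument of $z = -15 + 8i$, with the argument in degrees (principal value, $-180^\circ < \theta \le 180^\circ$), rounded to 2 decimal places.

|z| = sqrt((-15)^2 + 8^2) = 17
arg(z) = arctan(b/a) = arctan(8/-15) (quadrant-adjusted) = 151.93°


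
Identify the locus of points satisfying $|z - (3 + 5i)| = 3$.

|z - z0| = r describes a circle centered at z0 with radius r
Here z0 = 3 + 5i and r = 3
Locus: Circle centered at (3, 5) with radius 3


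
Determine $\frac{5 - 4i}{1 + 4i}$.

Multiply numerator and denominator by conjugate (1 - 4i):
= (5 - 4i)(1 - 4i) / (1^2 + 4^2)
= (-11 - 24i) / 17
= -11/17 - (24/17)i


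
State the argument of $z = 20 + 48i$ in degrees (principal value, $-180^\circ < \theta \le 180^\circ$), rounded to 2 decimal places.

θ = arctan(b/a) = arctan(48/20) (quadrant-adjusted) = 67.38°


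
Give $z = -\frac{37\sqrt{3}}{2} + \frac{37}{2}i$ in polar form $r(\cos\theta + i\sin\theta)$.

r = |z| = sqrt(a^2 + b^2) = sqrt((-37*sqrt(3)/2)^2 + (37/2)^2) = sqrt(4107/4 + 1369/4) = sqrt(1369) = 37
θ = arctan(b/a) = arctan(18.5/-32.0429) (quadrant-adjusted) = 150°
z = 37(cos 150° + i sin 150°)


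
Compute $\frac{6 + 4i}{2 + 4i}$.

Multiply numerator and denominator by conjugate (2 - 4i):
= (6 + 4i)(2 - 4i) / (2^2 + 4^2)
= (28 - 16i) / 20
Divide through by 4: (7 - 4i) / 5
= 7/5 - (4/5)i


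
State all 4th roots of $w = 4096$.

|w| = 4096, arg(w) = 0°
Root modulus = 4096^(1/4) = 8
Root arguments: θ_k = (0° + 360°k)/4 for k = 0, 1, ..., 3
Roots: 8, 8i, -8, -8i


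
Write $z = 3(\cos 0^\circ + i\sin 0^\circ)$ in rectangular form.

a = r cos θ = 3 * 1 = 3
b = r sin θ = 3 * 0 = 0
z = 3


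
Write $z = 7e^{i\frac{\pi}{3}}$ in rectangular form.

a = r cos θ = 7 * 1/2 = 7/2
b = r sin θ = 7 * sqrt(3)/2 = 7*sqrt(3)/2
z = 7/2 + (7*sqrt(3)/2)i


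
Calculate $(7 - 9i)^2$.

(a + bi)^2 = a^2 - b^2 + 2abi
= 7^2 - (-9)^2 + 2*7*(-9)i
= -32 - 126i


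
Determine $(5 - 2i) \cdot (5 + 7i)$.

(a1*a2 - b1*b2) + (a1*b2 + b1*a2)i
= (25 - (-14)) + (35 + (-10))i
= 39 + 25i


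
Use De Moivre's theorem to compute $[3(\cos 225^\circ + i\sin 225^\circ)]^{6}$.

By De Moivre: z^n = r^n(cos(nθ) + i sin(nθ))
= 3^6(cos(6*225°) + i sin(6*225°))
= 729(cos 270° + i sin 270°)
= -729i


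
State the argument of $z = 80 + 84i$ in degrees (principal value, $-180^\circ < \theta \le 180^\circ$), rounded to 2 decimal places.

θ = arctan(b/a) = arctan(84/80) (quadrant-adjusted) = 46.40°


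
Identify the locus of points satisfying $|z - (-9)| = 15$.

|z - z0| = r describes a circle centered at z0 with radius r
Here z0 = -9 and r = 15
Locus: Circle centered at (-9, 0) with radius 15


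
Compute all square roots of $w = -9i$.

|w| = 9, arg(w) = 270°
Root modulus = 9^(1/2) = 3
Root arguments: θ_k = (270° + 360°k)/2 for k = 0, 1, ..., 1
Roots: -3*sqrt(2)/2 + (3*sqrt(2)/2)i, 3*sqrt(2)/2 - (3*sqrt(2)/2)i


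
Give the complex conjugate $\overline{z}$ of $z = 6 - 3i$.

If z = a + bi, then conjugate(z) = a - bi
conjugate(6 - 3i) = 6 + 3i


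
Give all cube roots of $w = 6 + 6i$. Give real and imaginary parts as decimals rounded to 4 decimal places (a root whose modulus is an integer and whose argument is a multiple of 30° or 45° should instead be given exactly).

|w| = sqrt(72) ≈ 8.485281, arg(w) = 45°
Root modulus = sqrt(72)^(1/3) ≈ 2.039649
Root arguments: θ_k = (45° + 360°k)/3 for k = 0, 1, ..., 2
Compute each root as (root modulus)(cos θ_k + i sin θ_k) using full-precision intermediates, then round to 4 decimal places.
Roots: 1.9701 + 0.5279i, -1.4422 + 1.4422i, -0.5279 - 1.9701i


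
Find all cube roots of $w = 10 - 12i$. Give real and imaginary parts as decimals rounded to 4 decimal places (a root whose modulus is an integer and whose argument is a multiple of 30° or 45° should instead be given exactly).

|w| = sqrt(244) ≈ 15.620499, arg(w) ≈ 309.805571°
Root modulus = sqrt(244)^(1/3) ≈ 2.499760
Root arguments: θ_k = (arg(w) + 360°k)/3 for k = 0, 1, ..., 2
Compute each root as (root modulus)(cos θ_k + i sin θ_k) using full-precision intermediates, then round to 4 decimal places.
Roots: -0.5737 + 2.4330i, -1.8202 - 1.7134i, 2.3939 - 0.7196i


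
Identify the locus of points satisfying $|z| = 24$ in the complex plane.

|z| = 24 means sqrt(x^2 + y^2) = 24
This is a circle of radius 24 centered at the origin


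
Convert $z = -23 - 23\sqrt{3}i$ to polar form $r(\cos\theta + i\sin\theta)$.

r = |z| = sqrt(a^2 + b^2) = sqrt((-23)^2 + (-23*sqrt(3))^2) = sqrt(529 + 1587) = sqrt(2116) = 46
θ = arctan(b/a) = arctan(-39.8372/-23) (quadrant-adjusted) = 240°
z = 46(cos 240° + i sin 240°)


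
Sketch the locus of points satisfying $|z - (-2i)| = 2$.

|z - z0| = r describes a circle centered at z0 with radius r
Here z0 = -2i and r = 2
Locus: Circle centered at (0, -2) with radius 2


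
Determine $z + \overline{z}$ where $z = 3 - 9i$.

z + conjugate(z) = (a + bi) + (a - bi) = 2a
= 2 * 3 = 6


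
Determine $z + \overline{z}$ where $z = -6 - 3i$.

z + conjugate(z) = (a + bi) + (a - bi) = 2a
= 2 * (-6) = -12


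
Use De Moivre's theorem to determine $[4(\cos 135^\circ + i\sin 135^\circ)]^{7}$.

By De Moivre: z^n = r^n(cos(nθ) + i sin(nθ))
= 4^7(cos(7*135°) + i sin(7*135°))
= 16384(cos 225° + i sin 225°)
= -8192*sqrt(2) - 8192*sqrt(2)i


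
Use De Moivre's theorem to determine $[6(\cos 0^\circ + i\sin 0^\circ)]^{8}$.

By De Moivre: z^n = r^n(cos(nθ) + i sin(nθ))
= 6^8(cos(8*0°) + i sin(8*0°))
= 1679616(cos 0° + i sin 0°)
= 1679616


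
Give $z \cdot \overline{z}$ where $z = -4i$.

z * conjugate(z) = |z|^2 = a^2 + b^2
= 0^2 + (-4)^2 = 16


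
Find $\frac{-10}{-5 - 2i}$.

Multiply numerator and denominator by conjugate (-5 + 2i):
= (-10)(-5 + 2i) / ((-5)^2 + (-2)^2)
= (50 - 20i) / 29
= 50/29 - (20/29)i


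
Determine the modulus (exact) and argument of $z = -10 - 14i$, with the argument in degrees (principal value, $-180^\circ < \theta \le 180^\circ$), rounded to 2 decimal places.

|z| = sqrt((-10)^2 + (-14)^2) = sqrt(296)
arg(z) = arctan(b/a) = arctan(-14/-10) (quadrant-adjusted) = -125.54°


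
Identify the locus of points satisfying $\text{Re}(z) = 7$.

Re(z) = x where z = x + yi; the equation x = 7 is satisfied by all points with that x-coordinate
Locus: Vertical line x = 7


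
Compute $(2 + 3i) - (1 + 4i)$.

(2 - 1) + (3 - 4)i = 1 - i


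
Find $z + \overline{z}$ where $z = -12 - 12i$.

z + conjugate(z) = (a + bi) + (a - bi) = 2a
= 2 * (-12) = -24


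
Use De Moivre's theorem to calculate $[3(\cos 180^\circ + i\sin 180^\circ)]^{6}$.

By De Moivre: z^n = r^n(cos(nθ) + i sin(nθ))
= 3^6(cos(6*180°) + i sin(6*180°))
= 729(cos 0° + i sin 0°)
= 729


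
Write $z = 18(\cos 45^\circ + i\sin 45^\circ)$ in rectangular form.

a = r cos θ = 18 * sqrt(2)/2 = 9*sqrt(2)
b = r sin θ = 18 * sqrt(2)/2 = 9*sqrt(2)
z = 9*sqrt(2) + 9*sqrt(2)i


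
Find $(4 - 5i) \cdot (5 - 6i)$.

(a1*a2 - b1*b2) + (a1*b2 + b1*a2)i
= (20 - 30) + (-24 + (-25))i
= -10 - 49i


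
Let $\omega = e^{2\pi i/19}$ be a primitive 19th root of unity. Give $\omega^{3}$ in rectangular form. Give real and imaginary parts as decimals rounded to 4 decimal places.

ω^3 = e^(2πi·3/19) = e^(i·6π/19)
= cos(6π/19) + i sin(6π/19)
= 0.5469 + 0.8372i


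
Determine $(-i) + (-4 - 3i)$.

(0 + (-4)) + (-1 + (-3))i = -4 - 4i


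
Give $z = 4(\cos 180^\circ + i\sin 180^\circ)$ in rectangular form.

a = r cos θ = 4 * -1 = -4
b = r sin θ = 4 * 0 = 0
z = -4


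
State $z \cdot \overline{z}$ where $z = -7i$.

z * conjugate(z) = |z|^2 = a^2 + b^2
= 0^2 + (-7)^2 = 49


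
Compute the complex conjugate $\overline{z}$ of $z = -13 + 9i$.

If z = a + bi, then conjugate(z) = a - bi
conjugate(-13 + 9i) = -13 - 9i


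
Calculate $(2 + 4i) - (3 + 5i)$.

(2 - 3) + (4 - 5)i = -1 - i


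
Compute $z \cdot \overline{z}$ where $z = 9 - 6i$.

z * conjugate(z) = |z|^2 = a^2 + b^2
= 9^2 + (-6)^2 = 117


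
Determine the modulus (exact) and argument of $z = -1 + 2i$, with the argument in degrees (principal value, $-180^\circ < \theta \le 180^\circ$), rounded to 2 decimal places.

|z| = sqrt((-1)^2 + 2^2) = sqrt(5)
arg(z) = arctan(b/a) = arctan(2/-1) (quadrant-adjusted) = 116.57°


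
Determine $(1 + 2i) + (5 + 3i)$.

(1 + 5) + (2 + 3)i = 6 + 5i


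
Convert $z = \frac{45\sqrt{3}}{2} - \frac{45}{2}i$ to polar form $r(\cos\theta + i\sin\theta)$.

r = |z| = sqrt(a^2 + b^2) = sqrt((45*sqrt(3)/2)^2 + (-45/2)^2) = sqrt(6075/4 + 2025/4) = sqrt(2025) = 45
θ = arctan(b/a) = arctan(-22.5/38.9711) (quadrant-adjusted) = 330°
z = 45(cos 330° + i sin 330°)


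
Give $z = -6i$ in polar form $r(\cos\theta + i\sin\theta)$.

r = |z| = sqrt(a^2 + b^2) = sqrt((0)^2 + (-6)^2) = sqrt(0 + 36) = sqrt(36) = 6
a = 0 and b < 0, so z lies on the negative imaginary axis: θ = 270°
z = 6(cos 270° + i sin 270°)


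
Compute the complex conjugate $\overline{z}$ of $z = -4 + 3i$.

If z = a + bi, then conjugate(z) = a - bi
conjugate(-4 + 3i) = -4 - 3i


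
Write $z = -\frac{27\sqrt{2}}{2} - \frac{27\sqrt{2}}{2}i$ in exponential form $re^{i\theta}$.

r = |z| = sqrt((-27*sqrt(2)/2)^2 + (-27*sqrt(2)/2)^2) = sqrt(729/2 + 729/2) = sqrt(729) = 27
θ = arctan(b/a) = arctan(-19.0919/-19.0919) (quadrant-adjusted) = -135° = -3π/4
z = 27e^(-i*3π/4)


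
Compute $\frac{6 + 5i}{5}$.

Divisor is real, so divide each part by 5:
= 6/5 + i


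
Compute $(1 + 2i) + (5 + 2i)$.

(1 + 5) + (2 + 2)i = 6 + 4i


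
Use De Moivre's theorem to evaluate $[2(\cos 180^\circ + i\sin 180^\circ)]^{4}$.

By De Moivre: z^n = r^n(cos(nθ) + i sin(nθ))
= 2^4(cos(4*180°) + i sin(4*180°))
= 16(cos 0° + i sin 0°)
= 16


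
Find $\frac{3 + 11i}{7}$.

Divisor is real, so divide each part by 7:
= 3/7 + (11/7)i


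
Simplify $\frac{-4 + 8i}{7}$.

Divisor is real, so divide each part by 7:
= -4/7 + (8/7)i


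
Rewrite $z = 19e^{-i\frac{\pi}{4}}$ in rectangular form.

a = r cos θ = 19 * sqrt(2)/2 = 19*sqrt(2)/2
b = r sin θ = 19 * -sqrt(2)/2 = -19*sqrt(2)/2
z = 19*sqrt(2)/2 - (19*sqrt(2)/2)i


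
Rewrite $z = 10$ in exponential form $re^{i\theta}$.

r = |z| = sqrt((10)^2 + (0)^2) = sqrt(100 + 0) = sqrt(100) = 10
b = 0 and a > 0, so z lies on the positive real axis: θ = 0
z = 10e^(i*0) = 10


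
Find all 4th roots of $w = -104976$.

|w| = 104976, arg(w) = 180°
Root modulus = 104976^(1/4) = 18
Root arguments: θ_k = (180° + 360°k)/4 for k = 0, 1, ..., 3
Roots: 9*sqrt(2) + 9*sqrt(2)i, -9*sqrt(2) + 9*sqrt(2)i, -9*sqrt(2) - 9*sqrt(2)i, 9*sqrt(2) - 9*sqrt(2)i


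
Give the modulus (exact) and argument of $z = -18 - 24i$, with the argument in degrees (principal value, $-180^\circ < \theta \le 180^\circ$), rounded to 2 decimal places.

|z| = sqrt((-18)^2 + (-24)^2) = 30
arg(z) = arctan(b/a) = arctan(-24/-18) (quadrant-adjusted) = -126.87°


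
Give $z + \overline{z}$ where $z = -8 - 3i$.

z + conjugate(z) = (a + bi) + (a - bi) = 2a
= 2 * (-8) = -16


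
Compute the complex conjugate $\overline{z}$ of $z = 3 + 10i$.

If z = a + bi, then conjugate(z) = a - bi
conjugate(3 + 10i) = 3 - 10i


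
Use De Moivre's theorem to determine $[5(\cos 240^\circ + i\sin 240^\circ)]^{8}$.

By De Moivre: z^n = r^n(cos(nθ) + i sin(nθ))
= 5^8(cos(8*240°) + i sin(8*240°))
= 390625(cos 120° + i sin 120°)
= -390625/2 + (390625*sqrt(3)/2)i


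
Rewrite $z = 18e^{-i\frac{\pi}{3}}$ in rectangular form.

a = r cos θ = 18 * 1/2 = 9
b = r sin θ = 18 * -sqrt(3)/2 = -9*sqrt(3)
z = 9 - 9*sqrt(3)i


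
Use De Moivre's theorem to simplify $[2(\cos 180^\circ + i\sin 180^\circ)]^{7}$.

By De Moivre: z^n = r^n(cos(nθ) + i sin(nθ))
= 2^7(cos(7*180°) + i sin(7*180°))
= 128(cos 180° + i sin 180°)
= -128


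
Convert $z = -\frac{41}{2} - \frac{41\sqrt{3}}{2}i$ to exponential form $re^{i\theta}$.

r = |z| = sqrt((-41/2)^2 + (-41*sqrt(3)/2)^2) = sqrt(1681/4 + 5043/4) = sqrt(1681) = 41
θ = arctan(b/a) = arctan(-35.507/-20.5) (quadrant-adjusted) = 240° = 4π/3
z = 41e^(i*4π/3)


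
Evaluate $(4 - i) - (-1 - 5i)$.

(4 - (-1)) + (-1 - (-5))i = 5 + 4i


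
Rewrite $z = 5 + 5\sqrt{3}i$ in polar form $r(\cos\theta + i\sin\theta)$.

r = |z| = sqrt(a^2 + b^2) = sqrt((5)^2 + (5*sqrt(3))^2) = sqrt(25 + 75) = sqrt(100) = 10
θ = arctan(b/a) = arctan(8.6603/5) (quadrant-adjusted) = 60°
z = 10(cos 60° + i sin 60°)


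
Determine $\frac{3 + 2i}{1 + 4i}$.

Multiply numerator and denominator by conjugate (1 - 4i):
= (3 + 2i)(1 - 4i) / (1^2 + 4^2)
= (11 - 10i) / 17
= 11/17 - (10/17)i


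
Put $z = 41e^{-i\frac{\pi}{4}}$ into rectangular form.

a = r cos θ = 41 * sqrt(2)/2 = 41*sqrt(2)/2
b = r sin θ = 41 * -sqrt(2)/2 = -41*sqrt(2)/2
z = 41*sqrt(2)/2 - (41*sqrt(2)/2)i


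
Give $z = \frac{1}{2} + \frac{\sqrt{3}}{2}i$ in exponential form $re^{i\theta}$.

r = |z| = sqrt((1/2)^2 + (sqrt(3)/2)^2) = sqrt(1/4 + 3/4) = sqrt(1) = 1
θ = arctan(b/a) = arctan(0.866/0.5) (quadrant-adjusted) = 60° = π/3
z = 1e^(i*π/3)


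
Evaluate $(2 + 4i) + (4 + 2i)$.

(2 + 4) + (4 + 2)i = 6 + 6i


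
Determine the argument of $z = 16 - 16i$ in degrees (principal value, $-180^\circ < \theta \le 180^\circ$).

θ = arctan(b/a) = arctan(-16/16) (quadrant-adjusted) = -45°


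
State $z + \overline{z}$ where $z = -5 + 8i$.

z + conjugate(z) = (a + bi) + (a - bi) = 2a
= 2 * (-5) = -10


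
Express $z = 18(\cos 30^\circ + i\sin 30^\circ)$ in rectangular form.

a = r cos θ = 18 * sqrt(3)/2 = 9*sqrt(3)
b = r sin θ = 18 * 1/2 = 9
z = 9*sqrt(3) + 9i


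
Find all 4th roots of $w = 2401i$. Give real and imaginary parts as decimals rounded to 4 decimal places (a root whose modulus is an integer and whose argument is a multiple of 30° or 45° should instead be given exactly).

|w| = 2401, arg(w) = 90°
Root modulus = 2401^(1/4) = 7
Root arguments: θ_k = (90° + 360°k)/4 for k = 0, 1, ..., 3
Compute each root as (root modulus)(cos θ_k + i sin θ_k) using full-precision intermediates, then round to 4 decimal places.
Roots: 6.4672 + 2.6788i, -2.6788 + 6.4672i, -6.4672 - 2.6788i, 2.6788 - 6.4672i


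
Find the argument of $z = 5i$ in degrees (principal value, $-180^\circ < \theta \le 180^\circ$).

a = 0 and b > 0, so z lies on the positive imaginary axis: θ = 90°


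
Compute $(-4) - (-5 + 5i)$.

(-4 - (-5)) + (0 - 5)i = 1 - 5i


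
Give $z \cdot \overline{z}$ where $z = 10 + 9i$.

z * conjugate(z) = |z|^2 = a^2 + b^2
= 10^2 + 9^2 = 181


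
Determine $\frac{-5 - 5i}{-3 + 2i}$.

Multiply numerator and denominator by conjugate (-3 - 2i):
= (-5 - 5i)(-3 - 2i) / ((-3)^2 + 2^2)
= (5 + 25i) / 13
= 5/13 + (25/13)i


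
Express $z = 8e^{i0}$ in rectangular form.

a = r cos θ = 8 * 1 = 8
b = r sin θ = 8 * 0 = 0
z = 8


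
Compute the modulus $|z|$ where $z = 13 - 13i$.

|z| = sqrt(a^2 + b^2) = sqrt(13^2 + (-13)^2) = sqrt(338) = sqrt(338)


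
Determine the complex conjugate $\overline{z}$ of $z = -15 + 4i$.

If z = a + bi, then conjugate(z) = a - bi
conjugate(-15 + 4i) = -15 - 4i


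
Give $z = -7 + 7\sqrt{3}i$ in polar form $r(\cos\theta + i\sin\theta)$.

r = |z| = sqrt(a^2 + b^2) = sqrt((-7)^2 + (7*sqrt(3))^2) = sqrt(49 + 147) = sqrt(196) = 14
θ = arctan(b/a) = arctan(12.1244/-7) (quadrant-adjusted) = 120°
z = 14(cos 120° + i sin 120°)


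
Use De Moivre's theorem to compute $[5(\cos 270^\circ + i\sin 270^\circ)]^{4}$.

By De Moivre: z^n = r^n(cos(nθ) + i sin(nθ))
= 5^4(cos(4*270°) + i sin(4*270°))
= 625(cos 0° + i sin 0°)
= 625


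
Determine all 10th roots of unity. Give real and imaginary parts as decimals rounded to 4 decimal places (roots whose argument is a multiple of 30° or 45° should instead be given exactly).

ω_k = e^(2πik/10) = cos(2πk/10) + i sin(2πk/10) for k = 0, 1, ..., 9
Roots: 1, 0.8090 + 0.5878i, 0.3090 + 0.9511i, -0.3090 + 0.9511i, -0.8090 + 0.5878i, -1, -0.8090 - 0.5878i, -0.3090 - 0.9511i, 0.3090 - 0.9511i, 0.8090 - 0.5878i


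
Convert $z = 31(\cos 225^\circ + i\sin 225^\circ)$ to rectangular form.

a = r cos θ = 31 * -sqrt(2)/2 = -31*sqrt(2)/2
b = r sin θ = 31 * -sqrt(2)/2 = -31*sqrt(2)/2
z = -31*sqrt(2)/2 - (31*sqrt(2)/2)i


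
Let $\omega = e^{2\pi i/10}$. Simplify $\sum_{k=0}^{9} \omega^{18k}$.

Let ζ = ω^18 = e^(2πi·18/10). Since 10 ∤ 18, ζ ≠ 1.
Sum = Σ_{k=0}^{9} ζ^k = (ζ^10 - 1)/(ζ - 1) = (ω^{18·10} - 1)/(ζ - 1) = (1 - 1)/(ζ - 1) = 0


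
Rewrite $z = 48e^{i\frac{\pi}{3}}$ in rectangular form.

a = r cos θ = 48 * 1/2 = 24
b = r sin θ = 48 * sqrt(3)/2 = 24*sqrt(3)
z = 24 + 24*sqrt(3)i


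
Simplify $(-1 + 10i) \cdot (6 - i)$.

(a1*a2 - b1*b2) + (a1*b2 + b1*a2)i
= (-6 - (-10)) + (1 + 60)i
= 4 + 61i


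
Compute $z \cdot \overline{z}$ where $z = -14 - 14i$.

z * conjugate(z) = |z|^2 = a^2 + b^2
= (-14)^2 + (-14)^2 = 392


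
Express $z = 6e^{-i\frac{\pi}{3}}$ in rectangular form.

a = r cos θ = 6 * 1/2 = 3
b = r sin θ = 6 * -sqrt(3)/2 = -3*sqrt(3)
z = 3 - 3*sqrt(3)i


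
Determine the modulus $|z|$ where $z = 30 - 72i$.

|z| = sqrt(a^2 + b^2) = sqrt(30^2 + (-72)^2) = sqrt(6084) = 78


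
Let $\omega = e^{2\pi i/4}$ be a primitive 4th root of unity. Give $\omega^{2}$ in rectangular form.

ω^2 = e^(2πi·2/4) = e^(i·1π)
= cos(1π) + i sin(1π)
= -1


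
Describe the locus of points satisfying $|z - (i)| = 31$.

|z - z0| = r describes a circle centered at z0 with radius r
Here z0 = i and r = 31
Locus: Circle centered at (0, 1) with radius 31


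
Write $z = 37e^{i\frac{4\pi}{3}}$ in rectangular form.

a = r cos θ = 37 * -1/2 = -37/2
b = r sin θ = 37 * -sqrt(3)/2 = -37*sqrt(3)/2
z = -37/2 - (37*sqrt(3)/2)i


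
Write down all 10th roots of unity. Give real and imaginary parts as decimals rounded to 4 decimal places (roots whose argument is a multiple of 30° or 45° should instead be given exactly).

ω_k = e^(2πik/10) = cos(2πk/10) + i sin(2πk/10) for k = 0, 1, ..., 9
Roots: 1, 0.8090 + 0.5878i, 0.3090 + 0.9511i, -0.3090 + 0.9511i, -0.8090 + 0.5878i, -1, -0.8090 - 0.5878i, -0.3090 - 0.9511i, 0.3090 - 0.9511i, 0.8090 - 0.5878i


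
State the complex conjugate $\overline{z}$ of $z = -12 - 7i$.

If z = a + bi, then conjugate(z) = a - bi
conjugate(-12 - 7i) = -12 + 7i


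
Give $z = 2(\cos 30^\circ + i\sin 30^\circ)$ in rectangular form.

a = r cos θ = 2 * sqrt(3)/2 = sqrt(3)
b = r sin θ = 2 * 1/2 = 1
z = sqrt(3) + i


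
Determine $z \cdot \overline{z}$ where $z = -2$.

z * conjugate(z) = |z|^2 = a^2 + b^2
= (-2)^2 + 0^2 = 4


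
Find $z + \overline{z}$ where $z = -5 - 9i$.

z + conjugate(z) = (a + bi) + (a - bi) = 2a
= 2 * (-5) = -10


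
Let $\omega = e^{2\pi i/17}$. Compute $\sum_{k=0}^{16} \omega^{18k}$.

Let ζ = ω^18 = e^(2πi·18/17). Since 17 ∤ 18, ζ ≠ 1.
Sum = Σ_{k=0}^{16} ζ^k = (ζ^17 - 1)/(ζ - 1) = (ω^{18·17} - 1)/(ζ - 1) = (1 - 1)/(ζ - 1) = 0


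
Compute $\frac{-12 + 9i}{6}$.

Divisor is real, so divide each part by 6:
= -2 + (3/2)i


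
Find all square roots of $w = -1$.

|w| = 1, arg(w) = 180°
Root modulus = 1^(1/2) = 1
Root arguments: θ_k = (180° + 360°k)/2 for k = 0, 1, ..., 1
Roots: i, -i


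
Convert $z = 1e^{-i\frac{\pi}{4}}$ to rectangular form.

a = r cos θ = 1 * sqrt(2)/2 = sqrt(2)/2
b = r sin θ = 1 * -sqrt(2)/2 = -sqrt(2)/2
z = sqrt(2)/2 - (sqrt(2)/2)i


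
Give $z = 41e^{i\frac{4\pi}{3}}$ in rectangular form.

a = r cos θ = 41 * -1/2 = -41/2
b = r sin θ = 41 * -sqrt(3)/2 = -41*sqrt(3)/2
z = -41/2 - (41*sqrt(3)/2)i


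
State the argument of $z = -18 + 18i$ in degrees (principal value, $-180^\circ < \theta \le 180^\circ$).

θ = arctan(b/a) = arctan(18/-18) (quadrant-adjusted) = 135°


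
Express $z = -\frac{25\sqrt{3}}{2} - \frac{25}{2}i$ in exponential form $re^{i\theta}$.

r = |z| = sqrt((-25*sqrt(3)/2)^2 + (-25/2)^2) = sqrt(1875/4 + 625/4) = sqrt(625) = 25
θ = arctan(b/a) = arctan(-12.5/-21.6506) (quadrant-adjusted) = -150° = -5π/6
z = 25e^(-i*5π/6)


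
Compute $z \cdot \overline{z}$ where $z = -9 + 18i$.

z * conjugate(z) = |z|^2 = a^2 + b^2
= (-9)^2 + 18^2 = 405


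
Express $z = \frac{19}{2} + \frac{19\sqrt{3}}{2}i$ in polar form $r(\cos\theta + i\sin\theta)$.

r = |z| = sqrt(a^2 + b^2) = sqrt((19/2)^2 + (19*sqrt(3)/2)^2) = sqrt(361/4 + 1083/4) = sqrt(361) = 19
θ = arctan(b/a) = arctan(16.4545/9.5) (quadrant-adjusted) = 60°
z = 19(cos 60° + i sin 60°)


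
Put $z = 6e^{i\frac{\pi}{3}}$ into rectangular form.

a = r cos θ = 6 * 1/2 = 3
b = r sin θ = 6 * sqrt(3)/2 = 3*sqrt(3)
z = 3 + 3*sqrt(3)i


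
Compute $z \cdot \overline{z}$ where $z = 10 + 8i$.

z * conjugate(z) = |z|^2 = a^2 + b^2
= 10^2 + 8^2 = 164


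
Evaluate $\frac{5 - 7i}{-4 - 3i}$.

Multiply numerator and denominator by conjugate (-4 + 3i):
= (5 - 7i)(-4 + 3i) / ((-4)^2 + (-3)^2)
= (1 + 43i) / 25
= 1/25 + (43/25)i


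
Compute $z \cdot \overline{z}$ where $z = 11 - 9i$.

z * conjugate(z) = |z|^2 = a^2 + b^2
= 11^2 + (-9)^2 = 202


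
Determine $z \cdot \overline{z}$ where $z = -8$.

z * conjugate(z) = |z|^2 = a^2 + b^2
= (-8)^2 + 0^2 = 64


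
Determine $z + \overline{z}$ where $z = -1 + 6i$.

z + conjugate(z) = (a + bi) + (a - bi) = 2a
= 2 * (-1) = -2


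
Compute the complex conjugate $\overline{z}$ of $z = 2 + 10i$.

If z = a + bi, then conjugate(z) = a - bi
conjugate(2 + 10i) = 2 - 10i


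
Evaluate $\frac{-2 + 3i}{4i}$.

Multiply numerator and denominator by conjugate (-4i):
= (-2 + 3i)(-4i) / (0^2 + 4^2)
= (12 + 8i) / 16
Divide through by 4: (3 + 2i) / 4
= 3/4 + (1/2)i


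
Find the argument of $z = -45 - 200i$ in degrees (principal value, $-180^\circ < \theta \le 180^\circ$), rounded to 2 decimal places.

θ = arctan(b/a) = arctan(-200/-45) (quadrant-adjusted) = -102.68°


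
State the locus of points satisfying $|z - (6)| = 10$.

|z - z0| = r describes a circle centered at z0 with radius r
Here z0 = 6 and r = 10
Locus: Circle centered at (6, 0) with radius 10


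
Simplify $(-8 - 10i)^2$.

(a + bi)^2 = a^2 - b^2 + 2abi
= (-8)^2 - (-10)^2 + 2*(-8)*(-10)i
= -36 + 160i


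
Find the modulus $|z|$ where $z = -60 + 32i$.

|z| = sqrt(a^2 + b^2) = sqrt((-60)^2 + 32^2) = sqrt(4624) = 68


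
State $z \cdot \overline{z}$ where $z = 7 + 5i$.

z * conjugate(z) = |z|^2 = a^2 + b^2
= 7^2 + 5^2 = 74


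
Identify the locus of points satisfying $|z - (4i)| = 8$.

|z - z0| = r describes a circle centered at z0 with radius r
Here z0 = 4i and r = 8
Locus: Circle centered at (0, 4) with radius 8


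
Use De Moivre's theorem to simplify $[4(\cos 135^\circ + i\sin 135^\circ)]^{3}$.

By De Moivre: z^n = r^n(cos(nθ) + i sin(nθ))
= 4^3(cos(3*135°) + i sin(3*135°))
= 64(cos 45° + i sin 45°)
= 32*sqrt(2) + 32*sqrt(2)i


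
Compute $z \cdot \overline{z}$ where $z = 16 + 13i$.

z * conjugate(z) = |z|^2 = a^2 + b^2
= 16^2 + 13^2 = 425


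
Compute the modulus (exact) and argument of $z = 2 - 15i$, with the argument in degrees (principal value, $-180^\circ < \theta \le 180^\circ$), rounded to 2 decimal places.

|z| = sqrt(2^2 + (-15)^2) = sqrt(229)
arg(z) = arctan(b/a) = arctan(-15/2) (quadrant-adjusted) = -82.41°


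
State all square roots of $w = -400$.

|w| = 400, arg(w) = 180°
Root modulus = 400^(1/2) = 20
Root arguments: θ_k = (180° + 360°k)/2 for k = 0, 1, ..., 1
Roots: 20i, -20i


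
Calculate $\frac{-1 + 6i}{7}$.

Divisor is real, so divide each part by 7:
= -1/7 + (6/7)i


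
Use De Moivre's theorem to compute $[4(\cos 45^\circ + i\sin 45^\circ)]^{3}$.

By De Moivre: z^n = r^n(cos(nθ) + i sin(nθ))
= 4^3(cos(3*45°) + i sin(3*45°))
= 64(cos 135° + i sin 135°)
= -32*sqrt(2) + 32*sqrt(2)i


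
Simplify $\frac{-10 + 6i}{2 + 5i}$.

Multiply numerator and denominator by conjugate (2 - 5i):
= (-10 + 6i)(2 - 5i) / (2^2 + 5^2)
= (10 + 62i) / 29
= 10/29 + (62/29)i


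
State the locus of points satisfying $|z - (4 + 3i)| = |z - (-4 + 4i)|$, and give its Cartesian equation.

|z - z1| = |z - z2| means z is equidistant from z1 and z2,
i.e. the perpendicular bisector of the segment from (4, 3) to (-4, 4) (midpoint (0, 7/2)).
With z = x + yi, square both sides:
(x - 4)^2 + (y - 3)^2 = (x - (-4))^2 + (y - 4)^2
The x^2 and y^2 terms cancel: -16x + 2y = 32 - 25 = 7
Simplify: 16x - 2y = -7
Locus: Perpendicular bisector of the segment from (4, 3) to (-4, 4): the line 16x - 2y = -7


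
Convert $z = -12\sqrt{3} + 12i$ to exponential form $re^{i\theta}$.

r = |z| = sqrt((-12*sqrt(3))^2 + (12)^2) = sqrt(432 + 144) = sqrt(576) = 24
θ = arctan(b/a) = arctan(12/-20.7846) (quadrant-adjusted) = 150° = 5π/6
z = 24e^(i*5π/6)


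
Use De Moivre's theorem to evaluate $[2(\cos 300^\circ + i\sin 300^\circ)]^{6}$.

By De Moivre: z^n = r^n(cos(nθ) + i sin(nθ))
= 2^6(cos(6*300°) + i sin(6*300°))
= 64(cos 0° + i sin 0°)
= 64


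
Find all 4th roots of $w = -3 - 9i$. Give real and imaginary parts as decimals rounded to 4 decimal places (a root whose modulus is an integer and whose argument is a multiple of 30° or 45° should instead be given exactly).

|w| = sqrt(90) ≈ 9.486833, arg(w) ≈ 251.565051°
Root modulus = sqrt(90)^(1/4) ≈ 1.755013
Root arguments: θ_k = (arg(w) + 360°k)/4 for k = 0, 1, ..., 3
Compute each root as (root modulus)(cos θ_k + i sin θ_k) using full-precision intermediates, then round to 4 decimal places.
Roots: 0.7997 + 1.5622i, -1.5622 + 0.7997i, -0.7997 - 1.5622i, 1.5622 - 0.7997i


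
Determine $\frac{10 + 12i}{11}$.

Divisor is real, so divide each part by 11:
= 10/11 + (12/11)i


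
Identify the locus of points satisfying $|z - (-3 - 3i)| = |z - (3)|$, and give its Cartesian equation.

|z - z1| = |z - z2| means z is equidistant from z1 and z2,
i.e. the perpendicular bisector of the segment from (-3, -3) to (3, 0) (midpoint (0, -3/2)).
With z = x + yi, square both sides:
(x - (-3))^2 + (y - (-3))^2 = (x - 3)^2 + (y - 0)^2
The x^2 and y^2 terms cancel: 12x + 6y = 9 - 18 = -9
Simplify: 4x + 2y = -3
Locus: Perpendicular bisector of the segment from (-3, -3) to (3, 0): the line 4x + 2y = -3


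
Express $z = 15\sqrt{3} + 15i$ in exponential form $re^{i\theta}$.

r = |z| = sqrt((15*sqrt(3))^2 + (15)^2) = sqrt(675 + 225) = sqrt(900) = 30
θ = arctan(b/a) = arctan(15/25.9808) (quadrant-adjusted) = 30° = π/6
z = 30e^(i*π/6)


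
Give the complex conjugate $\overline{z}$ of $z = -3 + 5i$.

If z = a + bi, then conjugate(z) = a - bi
conjugate(-3 + 5i) = -3 - 5i


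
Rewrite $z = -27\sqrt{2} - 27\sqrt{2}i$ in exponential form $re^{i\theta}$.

r = |z| = sqrt((-27*sqrt(2))^2 + (-27*sqrt(2))^2) = sqrt(1458 + 1458) = sqrt(2916) = 54
θ = arctan(b/a) = arctan(-38.1838/-38.1838) (quadrant-adjusted) = 225° = 5π/4
z = 54e^(i*5π/4)


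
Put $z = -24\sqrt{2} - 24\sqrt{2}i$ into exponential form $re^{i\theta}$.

r = |z| = sqrt((-24*sqrt(2))^2 + (-24*sqrt(2))^2) = sqrt(1152 + 1152) = sqrt(2304) = 48
θ = arctan(b/a) = arctan(-33.9411/-33.9411) (quadrant-adjusted) = 225° = 5π/4
z = 48e^(i*5π/4)


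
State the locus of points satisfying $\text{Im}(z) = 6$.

Im(z) = y where z = x + yi; the equation y = 6 is satisfied by all points with that y-coordinate
Locus: Horizontal line y = 6


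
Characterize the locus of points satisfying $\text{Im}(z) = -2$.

Im(z) = y where z = x + yi; the equation y = -2 is satisfied by all points with that y-coordinate
Locus: Horizontal line y = -2


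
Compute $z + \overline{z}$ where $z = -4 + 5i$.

z + conjugate(z) = (a + bi) + (a - bi) = 2a
= 2 * (-4) = -8


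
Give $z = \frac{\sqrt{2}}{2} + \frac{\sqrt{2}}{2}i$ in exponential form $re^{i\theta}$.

r = |z| = sqrt((sqrt(2)/2)^2 + (sqrt(2)/2)^2) = sqrt(1/2 + 1/2) = sqrt(1) = 1
θ = arctan(b/a) = arctan(0.7071/0.7071) (quadrant-adjusted) = 45° = π/4
z = 1e^(i*π/4)


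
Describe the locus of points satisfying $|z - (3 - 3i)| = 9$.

|z - z0| = r describes a circle centered at z0 with radius r
Here z0 = 3 - 3i and r = 9
Locus: Circle centered at (3, -3) with radius 9


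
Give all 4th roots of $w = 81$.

|w| = 81, arg(w) = 0°
Root modulus = 81^(1/4) = 3
Root arguments: θ_k = (0° + 360°k)/4 for k = 0, 1, ..., 3
Roots: 3, 3i, -3, -3i


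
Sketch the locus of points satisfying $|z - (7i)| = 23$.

|z - z0| = r describes a circle centered at z0 with radius r
Here z0 = 7i and r = 23
Locus: Circle centered at (0, 7) with radius 23


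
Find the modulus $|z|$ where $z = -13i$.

|z| = sqrt(a^2 + b^2) = sqrt(0^2 + (-13)^2) = sqrt(169) = 13


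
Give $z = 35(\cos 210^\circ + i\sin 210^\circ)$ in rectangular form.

a = r cos θ = 35 * -sqrt(3)/2 = -35*sqrt(3)/2
b = r sin θ = 35 * -1/2 = -35/2
z = -35*sqrt(3)/2 - (35/2)i


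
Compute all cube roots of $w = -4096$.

|w| = 4096, arg(w) = 180°
Root modulus = 4096^(1/3) = 16
Root arguments: θ_k = (180° + 360°k)/3 for k = 0, 1, ..., 2
Roots: 8 + 8*sqrt(3)i, -16, 8 - 8*sqrt(3)i


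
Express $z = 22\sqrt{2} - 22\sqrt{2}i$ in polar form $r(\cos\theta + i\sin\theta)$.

r = |z| = sqrt(a^2 + b^2) = sqrt((22*sqrt(2))^2 + (-22*sqrt(2))^2) = sqrt(968 + 968) = sqrt(1936) = 44
θ = arctan(b/a) = arctan(-31.1127/31.1127) (quadrant-adjusted) = 315°
z = 44(cos 315° + i sin 315°)


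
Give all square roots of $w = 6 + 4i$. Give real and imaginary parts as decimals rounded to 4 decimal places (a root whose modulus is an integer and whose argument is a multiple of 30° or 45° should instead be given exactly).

|w| = sqrt(52) ≈ 7.211103, arg(w) ≈ 33.690068°
Root modulus = sqrt(52)^(1/2) ≈ 2.685350
Root arguments: θ_k = (arg(w) + 360°k)/2 for k = 0, 1, ..., 1
Compute each root as (root modulus)(cos θ_k + i sin θ_k) using full-precision intermediates, then round to 4 decimal places.
Roots: 2.5701 + 0.7782i, -2.5701 - 0.7782i


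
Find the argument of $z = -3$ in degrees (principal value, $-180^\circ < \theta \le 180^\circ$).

b = 0 and a < 0, so z lies on the negative real axis: θ = 180°


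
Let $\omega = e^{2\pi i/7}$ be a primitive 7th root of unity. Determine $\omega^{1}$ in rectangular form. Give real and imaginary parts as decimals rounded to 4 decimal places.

ω^1 = e^(2πi·1/7) = e^(i·2π/7)
= cos(2π/7) + i sin(2π/7)
= 0.6235 + 0.7818i


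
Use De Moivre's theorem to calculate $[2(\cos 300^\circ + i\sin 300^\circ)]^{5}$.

By De Moivre: z^n = r^n(cos(nθ) + i sin(nθ))
= 2^5(cos(5*300°) + i sin(5*300°))
= 32(cos 60° + i sin 60°)
= 16 + 16*sqrt(3)i


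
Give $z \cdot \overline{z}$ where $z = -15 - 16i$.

z * conjugate(z) = |z|^2 = a^2 + b^2
= (-15)^2 + (-16)^2 = 481


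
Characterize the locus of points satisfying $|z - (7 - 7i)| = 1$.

|z - z0| = r describes a circle centered at z0 with radius r
Here z0 = 7 - 7i and r = 1
Locus: Circle centered at (7, -7) with radius 1


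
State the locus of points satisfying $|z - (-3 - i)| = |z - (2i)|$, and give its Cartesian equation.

|z - z1| = |z - z2| means z is equidistant from z1 and z2,
i.e. the perpendicular bisector of the segment from (-3, -1) to (0, 2) (midpoint (-3/2, 1/2)).
With z = x + yi, square both sides:
(x - (-3))^2 + (y - (-1))^2 = (x - 0)^2 + (y - 2)^2
The x^2 and y^2 terms cancel: 6x + 6y = 4 - 10 = -6
Simplify: x + y = -1
Locus: Perpendicular bisector of the segment from (-3, -1) to (0, 2): the line x + y = -1


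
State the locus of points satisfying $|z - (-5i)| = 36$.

|z - z0| = r describes a circle centered at z0 with radius r
Here z0 = -5i and r = 36
Locus: Circle centered at (0, -5) with radius 36


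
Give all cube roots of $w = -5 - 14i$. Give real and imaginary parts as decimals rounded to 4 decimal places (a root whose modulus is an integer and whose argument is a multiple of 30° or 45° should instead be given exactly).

|w| = sqrt(221) ≈ 14.866069, arg(w) ≈ 250.346176°
Root modulus = sqrt(221)^(1/3) ≈ 2.458850
Root arguments: θ_k = (arg(w) + 360°k)/3 for k = 0, 1, ..., 2
Compute each root as (root modulus)(cos θ_k + i sin θ_k) using full-precision intermediates, then round to 4 decimal places.
Roots: 0.2805 + 2.4428i, -2.2558 - 0.9784i, 1.9753 - 1.4643i


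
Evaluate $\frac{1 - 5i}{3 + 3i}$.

Multiply numerator and denominator by conjugate (3 - 3i):
= (1 - 5i)(3 - 3i) / (3^2 + 3^2)
= (-12 - 18i) / 18
Divide through by 6: (-2 - 3i) / 3
= -2/3 - i


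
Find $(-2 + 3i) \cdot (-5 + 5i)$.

(a1*a2 - b1*b2) + (a1*b2 + b1*a2)i
= (10 - 15) + (-10 + (-15))i
= -5 - 25i


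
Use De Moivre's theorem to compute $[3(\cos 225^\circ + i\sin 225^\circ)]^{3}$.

By De Moivre: z^n = r^n(cos(nθ) + i sin(nθ))
= 3^3(cos(3*225°) + i sin(3*225°))
= 27(cos 315° + i sin 315°)
= 27*sqrt(2)/2 - (27*sqrt(2)/2)i


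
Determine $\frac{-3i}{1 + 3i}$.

Multiply numerator and denominator by conjugate (1 - 3i):
= (-3i)(1 - 3i) / (1^2 + 3^2)
= (-9 - 3i) / 10
= -9/10 - (3/10)i


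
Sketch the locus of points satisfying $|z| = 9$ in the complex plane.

|z| = 9 means sqrt(x^2 + y^2) = 9
This is a circle of radius 9 centered at the origin


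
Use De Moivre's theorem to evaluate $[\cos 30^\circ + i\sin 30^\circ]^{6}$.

By De Moivre: z^n = r^n(cos(nθ) + i sin(nθ))
= 1^6(cos(6*30°) + i sin(6*30°))
= 1(cos 180° + i sin 180°)
= -1


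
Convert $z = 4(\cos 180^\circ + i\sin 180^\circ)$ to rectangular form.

a = r cos θ = 4 * -1 = -4
b = r sin θ = 4 * 0 = 0
z = -4


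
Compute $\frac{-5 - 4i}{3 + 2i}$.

Multiply numerator and denominator by conjugate (3 - 2i):
= (-5 - 4i)(3 - 2i) / (3^2 + 2^2)
= (-23 - 2i) / 13
= -23/13 - (2/13)i


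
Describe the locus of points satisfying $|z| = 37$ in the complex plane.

|z| = 37 means sqrt(x^2 + y^2) = 37
This is a circle of radius 37 centered at the origin


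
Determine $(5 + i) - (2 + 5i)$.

(5 - 2) + (1 - 5)i = 3 - 4i


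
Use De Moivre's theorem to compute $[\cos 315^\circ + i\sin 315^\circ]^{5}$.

By De Moivre: z^n = r^n(cos(nθ) + i sin(nθ))
= 1^5(cos(5*315°) + i sin(5*315°))
= 1(cos 135° + i sin 135°)
= -sqrt(2)/2 + (sqrt(2)/2)i


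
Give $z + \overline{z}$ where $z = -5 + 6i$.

z + conjugate(z) = (a + bi) + (a - bi) = 2a
= 2 * (-5) = -10


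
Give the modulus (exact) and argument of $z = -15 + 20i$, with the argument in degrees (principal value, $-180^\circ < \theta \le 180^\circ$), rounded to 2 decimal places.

|z| = sqrt((-15)^2 + 20^2) = 25
arg(z) = arctan(b/a) = arctan(20/-15) (quadrant-adjusted) = 126.87°


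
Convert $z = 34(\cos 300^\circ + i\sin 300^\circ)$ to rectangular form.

a = r cos θ = 34 * 1/2 = 17
b = r sin θ = 34 * -sqrt(3)/2 = -17*sqrt(3)
z = 17 - 17*sqrt(3)i


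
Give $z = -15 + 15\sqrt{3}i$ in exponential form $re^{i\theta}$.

r = |z| = sqrt((-15)^2 + (15*sqrt(3))^2) = sqrt(225 + 675) = sqrt(900) = 30
θ = arctan(b/a) = arctan(25.9808/-15) (quadrant-adjusted) = 120° = 2π/3
z = 30e^(i*2π/3)


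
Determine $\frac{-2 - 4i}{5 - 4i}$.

Multiply numerator and denominator by conjugate (5 + 4i):
= (-2 - 4i)(5 + 4i) / (5^2 + (-4)^2)
= (6 - 28i) / 41
= 6/41 - (28/41)i


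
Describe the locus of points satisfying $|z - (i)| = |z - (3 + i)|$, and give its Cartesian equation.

|z - z1| = |z - z2| means z is equidistant from z1 and z2,
i.e. the perpendicular bisector of the segment from (0, 1) to (3, 1) (midpoint (3/2, 1)).
With z = x + yi, square both sides:
(x - 0)^2 + (y - 1)^2 = (x - 3)^2 + (y - 1)^2
The x^2 and y^2 terms cancel: 6x + 0y = 10 - 1 = 9
Simplify: x = 3/2
Locus: Perpendicular bisector of the segment from (0, 1) to (3, 1): the line x = 3/2


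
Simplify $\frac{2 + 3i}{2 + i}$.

Multiply numerator and denominator by conjugate (2 - i):
= (2 + 3i)(2 - i) / (2^2 + 1^2)
= (7 + 4i) / 5
= 7/5 + (4/5)i


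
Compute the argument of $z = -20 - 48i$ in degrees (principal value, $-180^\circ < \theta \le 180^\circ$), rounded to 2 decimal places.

θ = arctan(b/a) = arctan(-48/-20) (quadrant-adjusted) = -112.62°
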